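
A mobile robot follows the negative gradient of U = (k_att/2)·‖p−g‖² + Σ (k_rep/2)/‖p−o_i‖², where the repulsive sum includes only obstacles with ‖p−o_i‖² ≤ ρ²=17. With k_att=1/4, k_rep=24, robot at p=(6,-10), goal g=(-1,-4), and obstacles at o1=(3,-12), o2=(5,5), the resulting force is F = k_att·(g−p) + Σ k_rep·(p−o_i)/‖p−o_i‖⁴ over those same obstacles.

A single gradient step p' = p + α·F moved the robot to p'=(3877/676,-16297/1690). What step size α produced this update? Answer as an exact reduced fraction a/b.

α = 1/5

F_att = 1/4·(g−p) = 1/4·(-7,6) = (-1.7500,1.5000)
o1: d²=13 ≤ ρ²=17; F_rep = 24·(3,2)/13² = (0.4260,0.2840)
o2: d²=226 > ρ²=17 → inactive
F = F_att + ΣF_rep = (-1.3240,1.7840)
Δp = p'−p = (-0.2648,0.3568); α = Δx/Fx = (-179/676) / (-895/676) = 1/5
check: Δy/Fy = (603/1690) / (603/338) = 1/5 ✓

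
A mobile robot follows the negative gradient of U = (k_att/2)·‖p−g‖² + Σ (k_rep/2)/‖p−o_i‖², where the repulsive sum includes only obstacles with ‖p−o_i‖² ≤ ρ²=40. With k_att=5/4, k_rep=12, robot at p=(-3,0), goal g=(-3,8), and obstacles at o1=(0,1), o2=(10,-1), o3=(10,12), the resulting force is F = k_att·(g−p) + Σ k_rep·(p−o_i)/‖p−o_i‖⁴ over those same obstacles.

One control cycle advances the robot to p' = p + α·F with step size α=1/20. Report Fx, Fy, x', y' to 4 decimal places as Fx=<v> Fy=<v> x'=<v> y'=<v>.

Fx=-0.3600 Fy=9.8800 x'=-3.0180 y'=0.4940

F_att = 5/4·(g−p) = 5/4·(0,8) = (0.0000,10.0000)
o1: d²=10 ≤ ρ²=40; F_rep = 12·(-3,-1)/10² = (-0.3600,-0.1200)
o2: d²=170 > ρ²=40 → inactive
o3: d²=313 > ρ²=40 → inactive
F = F_att + ΣF_rep = (-0.3600,9.8800)
p' = p + 1/20·F = (-3.0180,0.4940)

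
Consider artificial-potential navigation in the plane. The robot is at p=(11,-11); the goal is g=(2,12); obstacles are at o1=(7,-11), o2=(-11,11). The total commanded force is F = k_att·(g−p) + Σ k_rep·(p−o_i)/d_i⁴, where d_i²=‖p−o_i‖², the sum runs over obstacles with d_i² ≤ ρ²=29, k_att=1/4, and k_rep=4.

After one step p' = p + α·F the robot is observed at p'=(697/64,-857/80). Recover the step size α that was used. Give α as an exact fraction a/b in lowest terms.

α = 1/20

F_att = 1/4·(g−p) = 1/4·(-9,23) = (-2.2500,5.7500)
o1: d²=16 ≤ ρ²=29; F_rep = 4·(4,0)/16² = (0.0625,0.0000)
o2: d²=968 > ρ²=29 → inactive
F = F_att + ΣF_rep = (-2.1875,5.7500)
Δp = p'−p = (-0.1094,0.2875); α = Δx/Fx = (-7/64) / (-35/16) = 1/20
check: Δy/Fy = (23/80) / (23/4) = 1/20 ✓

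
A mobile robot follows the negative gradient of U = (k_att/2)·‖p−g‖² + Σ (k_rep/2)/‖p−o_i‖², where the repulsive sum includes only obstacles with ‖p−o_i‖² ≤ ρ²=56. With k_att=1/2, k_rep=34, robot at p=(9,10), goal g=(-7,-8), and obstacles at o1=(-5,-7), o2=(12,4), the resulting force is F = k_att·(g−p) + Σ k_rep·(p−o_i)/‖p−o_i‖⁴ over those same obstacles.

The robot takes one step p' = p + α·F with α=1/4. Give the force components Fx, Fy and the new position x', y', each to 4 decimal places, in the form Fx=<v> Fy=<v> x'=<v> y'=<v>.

F_att = 1/2·(g−p) = 1/2·(-16,-18) = (-8.0000,-9.0000)
o1: d²=485 > ρ²=56 → inactive
o2: d²=45 ≤ ρ²=56; F_rep = 34·(-3,6)/45² = (-0.0504,0.1007)
F = F_att + ΣF_rep = (-8.0504,-8.8993)
p' = p + 1/4·F = (6.9874,7.7752)

Fx=-8.0504 Fy=-8.8993 x'=6.9874 y'=7.7752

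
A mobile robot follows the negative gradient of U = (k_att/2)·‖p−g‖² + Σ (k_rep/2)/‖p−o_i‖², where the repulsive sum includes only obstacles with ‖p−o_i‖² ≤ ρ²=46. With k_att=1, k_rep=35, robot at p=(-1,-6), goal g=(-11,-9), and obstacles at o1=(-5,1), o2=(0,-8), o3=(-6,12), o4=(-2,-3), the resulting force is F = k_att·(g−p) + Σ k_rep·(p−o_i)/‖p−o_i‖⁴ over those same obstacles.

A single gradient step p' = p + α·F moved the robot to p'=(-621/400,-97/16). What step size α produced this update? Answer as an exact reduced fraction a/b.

α = 1/20

F_att = 1·(g−p) = 1·(-10,-3) = (-10.0000,-3.0000)
o1: d²=65 > ρ²=46 → inactive
o2: d²=5 ≤ ρ²=46; F_rep = 35·(-1,2)/5² = (-1.4000,2.8000)
o3: d²=349 > ρ²=46 → inactive
o4: d²=10 ≤ ρ²=46; F_rep = 35·(1,-3)/10² = (0.3500,-1.0500)
F = F_att + ΣF_rep = (-11.0500,-1.2500)
Δp = p'−p = (-0.5525,-0.0625); α = Δx/Fx = (-221/400) / (-221/20) = 1/20
check: Δy/Fy = (-1/16) / (-5/4) = 1/20 ✓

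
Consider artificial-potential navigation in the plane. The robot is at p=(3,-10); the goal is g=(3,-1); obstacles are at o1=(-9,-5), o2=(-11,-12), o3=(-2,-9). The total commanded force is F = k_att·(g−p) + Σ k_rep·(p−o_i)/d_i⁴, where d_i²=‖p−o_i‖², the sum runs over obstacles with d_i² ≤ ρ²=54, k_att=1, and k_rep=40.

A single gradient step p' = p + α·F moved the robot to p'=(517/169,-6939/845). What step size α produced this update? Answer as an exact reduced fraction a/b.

α = 1/5

F_att = 1·(g−p) = 1·(0,9) = (0.0000,9.0000)
o1: d²=169 > ρ²=54 → inactive
o2: d²=200 > ρ²=54 → inactive
o3: d²=26 ≤ ρ²=54; F_rep = 40·(5,-1)/26² = (0.2959,-0.0592)
F = F_att + ΣF_rep = (0.2959,8.9408)
Δp = p'−p = (0.0592,1.7882); α = Δx/Fx = (10/169) / (50/169) = 1/5
check: Δy/Fy = (1511/845) / (1511/169) = 1/5 ✓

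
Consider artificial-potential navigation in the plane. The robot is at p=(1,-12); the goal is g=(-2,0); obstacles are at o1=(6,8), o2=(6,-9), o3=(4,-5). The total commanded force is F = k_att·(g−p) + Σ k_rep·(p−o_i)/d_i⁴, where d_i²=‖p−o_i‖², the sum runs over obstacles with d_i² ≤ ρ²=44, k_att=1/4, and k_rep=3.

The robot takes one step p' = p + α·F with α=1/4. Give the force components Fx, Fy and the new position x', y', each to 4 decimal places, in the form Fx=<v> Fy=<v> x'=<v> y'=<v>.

F_att = 1/4·(g−p) = 1/4·(-3,12) = (-0.7500,3.0000)
o1: d²=425 > ρ²=44 → inactive
o2: d²=34 ≤ ρ²=44; F_rep = 3·(-5,-3)/34² = (-0.0130,-0.0078)
o3: d²=58 > ρ²=44 → inactive
F = F_att + ΣF_rep = (-0.7630,2.9922)
p' = p + 1/4·F = (0.8093,-11.2519)

Fx=-0.7630 Fy=2.9922 x'=0.8093 y'=-11.2519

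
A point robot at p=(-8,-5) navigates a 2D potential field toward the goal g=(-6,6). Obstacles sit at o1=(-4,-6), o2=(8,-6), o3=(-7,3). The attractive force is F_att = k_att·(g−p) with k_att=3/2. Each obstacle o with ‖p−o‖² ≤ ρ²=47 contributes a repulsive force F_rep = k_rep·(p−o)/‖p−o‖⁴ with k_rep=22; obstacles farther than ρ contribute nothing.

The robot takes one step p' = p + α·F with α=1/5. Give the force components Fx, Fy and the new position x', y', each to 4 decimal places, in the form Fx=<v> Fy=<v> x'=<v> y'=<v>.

F_att = 3/2·(g−p) = 3/2·(2,11) = (3.0000,16.5000)
o1: d²=17 ≤ ρ²=47; F_rep = 22·(-4,1)/17² = (-0.3045,0.0761)
o2: d²=257 > ρ²=47 → inactive
o3: d²=65 > ρ²=47 → inactive
F = F_att + ΣF_rep = (2.6955,16.5761)
p' = p + 1/5·F = (-7.4609,-1.6848)

Fx=2.6955 Fy=16.5761 x'=-7.4609 y'=-1.6848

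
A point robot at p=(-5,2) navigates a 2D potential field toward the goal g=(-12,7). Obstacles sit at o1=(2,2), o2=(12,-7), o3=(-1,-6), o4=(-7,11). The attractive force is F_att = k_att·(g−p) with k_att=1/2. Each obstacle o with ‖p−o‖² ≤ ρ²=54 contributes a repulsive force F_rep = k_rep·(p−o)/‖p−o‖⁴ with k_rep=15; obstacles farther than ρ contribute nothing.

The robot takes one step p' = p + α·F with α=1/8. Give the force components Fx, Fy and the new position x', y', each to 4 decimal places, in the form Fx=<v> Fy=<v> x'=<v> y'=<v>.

Fx=-3.5437 Fy=2.5000 x'=-5.4430 y'=2.3125

F_att = 1/2·(g−p) = 1/2·(-7,5) = (-3.5000,2.5000)
o1: d²=49 ≤ ρ²=54; F_rep = 15·(-7,0)/49² = (-0.0437,0.0000)
o2: d²=370 > ρ²=54 → inactive
o3: d²=80 > ρ²=54 → inactive
o4: d²=85 > ρ²=54 → inactive
F = F_att + ΣF_rep = (-3.5437,2.5000)
p' = p + 1/8·F = (-5.4430,2.3125)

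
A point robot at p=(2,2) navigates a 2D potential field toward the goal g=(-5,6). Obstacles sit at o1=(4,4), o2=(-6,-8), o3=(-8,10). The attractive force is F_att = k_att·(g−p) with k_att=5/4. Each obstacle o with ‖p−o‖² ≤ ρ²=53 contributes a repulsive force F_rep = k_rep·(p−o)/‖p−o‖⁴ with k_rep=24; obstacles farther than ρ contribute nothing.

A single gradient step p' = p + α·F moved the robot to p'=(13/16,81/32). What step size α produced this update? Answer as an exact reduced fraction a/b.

F_att = 5/4·(g−p) = 5/4·(-7,4) = (-8.7500,5.0000)
o1: d²=8 ≤ ρ²=53; F_rep = 24·(-2,-2)/8² = (-0.7500,-0.7500)
o2: d²=164 > ρ²=53 → inactive
o3: d²=164 > ρ²=53 → inactive
F = F_att + ΣF_rep = (-9.5000,4.2500)
Δp = p'−p = (-1.1875,0.5312); α = Δx/Fx = (-19/16) / (-19/2) = 1/8
check: Δy/Fy = (17/32) / (17/4) = 1/8 ✓

α = 1/8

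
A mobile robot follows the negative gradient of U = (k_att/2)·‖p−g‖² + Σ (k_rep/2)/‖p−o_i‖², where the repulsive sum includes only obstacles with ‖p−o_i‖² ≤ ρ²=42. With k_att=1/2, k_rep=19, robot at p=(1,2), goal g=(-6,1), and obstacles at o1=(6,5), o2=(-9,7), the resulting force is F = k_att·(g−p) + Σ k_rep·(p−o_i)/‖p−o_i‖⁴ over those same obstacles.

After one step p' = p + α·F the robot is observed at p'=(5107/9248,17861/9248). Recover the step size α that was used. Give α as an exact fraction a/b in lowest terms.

α = 1/8

F_att = 1/2·(g−p) = 1/2·(-7,-1) = (-3.5000,-0.5000)
o1: d²=34 ≤ ρ²=42; F_rep = 19·(-5,-3)/34² = (-0.0822,-0.0493)
o2: d²=125 > ρ²=42 → inactive
F = F_att + ΣF_rep = (-3.5822,-0.5493)
Δp = p'−p = (-0.4478,-0.0687); α = Δx/Fx = (-4141/9248) / (-4141/1156) = 1/8
check: Δy/Fy = (-635/9248) / (-635/1156) = 1/8 ✓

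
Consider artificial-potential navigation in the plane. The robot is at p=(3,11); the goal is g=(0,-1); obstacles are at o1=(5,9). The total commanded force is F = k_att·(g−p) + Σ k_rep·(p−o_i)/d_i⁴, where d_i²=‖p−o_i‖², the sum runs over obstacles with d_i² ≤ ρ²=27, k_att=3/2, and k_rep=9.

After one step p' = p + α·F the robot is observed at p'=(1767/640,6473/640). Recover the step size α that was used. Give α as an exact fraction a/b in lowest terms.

F_att = 3/2·(g−p) = 3/2·(-3,-12) = (-4.5000,-18.0000)
o1: d²=8 ≤ ρ²=27; F_rep = 9·(-2,2)/8² = (-0.2812,0.2812)
F = F_att + ΣF_rep = (-4.7812,-17.7188)
Δp = p'−p = (-0.2391,-0.8859); α = Δx/Fx = (-153/640) / (-153/32) = 1/20
check: Δy/Fy = (-567/640) / (-567/32) = 1/20 ✓

α = 1/20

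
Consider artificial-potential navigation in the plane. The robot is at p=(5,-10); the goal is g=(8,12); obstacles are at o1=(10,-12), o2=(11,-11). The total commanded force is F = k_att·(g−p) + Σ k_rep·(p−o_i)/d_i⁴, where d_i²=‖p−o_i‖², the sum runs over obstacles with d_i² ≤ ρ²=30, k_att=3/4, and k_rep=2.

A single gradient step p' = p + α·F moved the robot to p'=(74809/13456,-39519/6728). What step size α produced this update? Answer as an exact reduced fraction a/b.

F_att = 3/4·(g−p) = 3/4·(3,22) = (2.2500,16.5000)
o1: d²=29 ≤ ρ²=30; F_rep = 2·(-5,2)/29² = (-0.0119,0.0048)
o2: d²=37 > ρ²=30 → inactive
F = F_att + ΣF_rep = (2.2381,16.5048)
Δp = p'−p = (0.5595,4.1262); α = Δx/Fx = (7529/13456) / (7529/3364) = 1/4
check: Δy/Fy = (27761/6728) / (27761/1682) = 1/4 ✓

α = 1/4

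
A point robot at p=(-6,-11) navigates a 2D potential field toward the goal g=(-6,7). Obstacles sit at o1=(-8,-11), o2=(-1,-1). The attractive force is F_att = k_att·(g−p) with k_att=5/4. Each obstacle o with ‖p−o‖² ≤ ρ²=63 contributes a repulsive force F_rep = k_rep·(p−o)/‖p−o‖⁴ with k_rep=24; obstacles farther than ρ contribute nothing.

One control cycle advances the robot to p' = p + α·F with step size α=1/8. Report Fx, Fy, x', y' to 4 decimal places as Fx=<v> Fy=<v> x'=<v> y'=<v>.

F_att = 5/4·(g−p) = 5/4·(0,18) = (0.0000,22.5000)
o1: d²=4 ≤ ρ²=63; F_rep = 24·(2,0)/4² = (3.0000,0.0000)
o2: d²=125 > ρ²=63 → inactive
F = F_att + ΣF_rep = (3.0000,22.5000)
p' = p + 1/8·F = (-5.6250,-8.1875)

Fx=3.0000 Fy=22.5000 x'=-5.6250 y'=-8.1875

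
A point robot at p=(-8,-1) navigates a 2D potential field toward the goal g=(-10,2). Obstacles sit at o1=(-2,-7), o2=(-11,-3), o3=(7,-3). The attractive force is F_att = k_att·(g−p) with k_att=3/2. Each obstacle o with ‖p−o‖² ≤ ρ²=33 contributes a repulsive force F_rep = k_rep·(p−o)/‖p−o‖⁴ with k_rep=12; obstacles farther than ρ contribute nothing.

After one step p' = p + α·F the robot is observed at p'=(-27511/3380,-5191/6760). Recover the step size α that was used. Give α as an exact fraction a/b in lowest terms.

F_att = 3/2·(g−p) = 3/2·(-2,3) = (-3.0000,4.5000)
o1: d²=72 > ρ²=33 → inactive
o2: d²=13 ≤ ρ²=33; F_rep = 12·(3,2)/13² = (0.2130,0.1420)
o3: d²=229 > ρ²=33 → inactive
F = F_att + ΣF_rep = (-2.7870,4.6420)
Δp = p'−p = (-0.1393,0.2321); α = Δx/Fx = (-471/3380) / (-471/169) = 1/20
check: Δy/Fy = (1569/6760) / (1569/338) = 1/20 ✓

α = 1/20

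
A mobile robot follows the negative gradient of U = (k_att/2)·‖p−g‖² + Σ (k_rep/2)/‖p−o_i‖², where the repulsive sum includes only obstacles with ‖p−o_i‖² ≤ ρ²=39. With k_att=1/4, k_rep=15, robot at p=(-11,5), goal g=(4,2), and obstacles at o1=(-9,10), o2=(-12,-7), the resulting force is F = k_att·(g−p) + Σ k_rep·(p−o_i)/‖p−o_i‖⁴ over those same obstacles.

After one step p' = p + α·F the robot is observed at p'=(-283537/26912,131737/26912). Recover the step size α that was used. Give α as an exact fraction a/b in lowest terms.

F_att = 1/4·(g−p) = 1/4·(15,-3) = (3.7500,-0.7500)
o1: d²=29 ≤ ρ²=39; F_rep = 15·(-2,-5)/29² = (-0.0357,-0.0892)
o2: d²=145 > ρ²=39 → inactive
F = F_att + ΣF_rep = (3.7143,-0.8392)
Δp = p'−p = (0.4643,-0.1049); α = Δx/Fx = (12495/26912) / (12495/3364) = 1/8
check: Δy/Fy = (-2823/26912) / (-2823/3364) = 1/8 ✓

α = 1/8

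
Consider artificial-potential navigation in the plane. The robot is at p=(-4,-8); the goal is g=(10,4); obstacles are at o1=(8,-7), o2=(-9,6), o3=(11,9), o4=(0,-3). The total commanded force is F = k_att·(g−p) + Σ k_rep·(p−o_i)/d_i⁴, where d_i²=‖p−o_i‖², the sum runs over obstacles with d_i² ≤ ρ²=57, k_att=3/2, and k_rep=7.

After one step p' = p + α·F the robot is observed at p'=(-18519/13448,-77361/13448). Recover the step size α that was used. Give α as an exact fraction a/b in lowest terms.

α = 1/8

F_att = 3/2·(g−p) = 3/2·(14,12) = (21.0000,18.0000)
o1: d²=145 > ρ²=57 → inactive
o2: d²=221 > ρ²=57 → inactive
o3: d²=514 > ρ²=57 → inactive
o4: d²=41 ≤ ρ²=57; F_rep = 7·(-4,-5)/41² = (-0.0167,-0.0208)
F = F_att + ΣF_rep = (20.9833,17.9792)
Δp = p'−p = (2.6229,2.2474); α = Δx/Fx = (35273/13448) / (35273/1681) = 1/8
check: Δy/Fy = (30223/13448) / (30223/1681) = 1/8 ✓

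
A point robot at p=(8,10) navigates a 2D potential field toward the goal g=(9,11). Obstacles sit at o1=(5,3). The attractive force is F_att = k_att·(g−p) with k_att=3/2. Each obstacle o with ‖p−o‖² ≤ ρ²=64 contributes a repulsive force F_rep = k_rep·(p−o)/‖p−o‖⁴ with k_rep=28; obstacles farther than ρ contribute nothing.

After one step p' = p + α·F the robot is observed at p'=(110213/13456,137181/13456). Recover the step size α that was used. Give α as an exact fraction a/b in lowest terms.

F_att = 3/2·(g−p) = 3/2·(1,1) = (1.5000,1.5000)
o1: d²=58 ≤ ρ²=64; F_rep = 28·(3,7)/58² = (0.0250,0.0583)
F = F_att + ΣF_rep = (1.5250,1.5583)
Δp = p'−p = (0.1906,0.1948); α = Δx/Fx = (2565/13456) / (2565/1682) = 1/8
check: Δy/Fy = (2621/13456) / (2621/1682) = 1/8 ✓

α = 1/8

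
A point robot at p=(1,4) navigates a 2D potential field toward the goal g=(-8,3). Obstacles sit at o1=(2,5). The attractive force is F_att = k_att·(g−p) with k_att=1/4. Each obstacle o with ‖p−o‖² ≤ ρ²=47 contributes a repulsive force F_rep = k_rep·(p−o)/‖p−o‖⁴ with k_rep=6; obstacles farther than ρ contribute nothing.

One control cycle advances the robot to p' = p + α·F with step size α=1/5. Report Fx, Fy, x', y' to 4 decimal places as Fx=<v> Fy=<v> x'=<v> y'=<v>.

F_att = 1/4·(g−p) = 1/4·(-9,-1) = (-2.2500,-0.2500)
o1: d²=2 ≤ ρ²=47; F_rep = 6·(-1,-1)/2² = (-1.5000,-1.5000)
F = F_att + ΣF_rep = (-3.7500,-1.7500)
p' = p + 1/5·F = (0.2500,3.6500)

Fx=-3.7500 Fy=-1.7500 x'=0.2500 y'=3.6500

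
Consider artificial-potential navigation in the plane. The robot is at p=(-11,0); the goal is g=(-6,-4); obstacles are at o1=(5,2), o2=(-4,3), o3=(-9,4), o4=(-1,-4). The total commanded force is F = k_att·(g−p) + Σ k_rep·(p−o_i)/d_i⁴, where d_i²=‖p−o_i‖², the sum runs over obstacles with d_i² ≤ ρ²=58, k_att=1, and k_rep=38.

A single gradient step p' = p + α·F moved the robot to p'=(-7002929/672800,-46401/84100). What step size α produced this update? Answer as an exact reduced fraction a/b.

F_att = 1·(g−p) = 1·(5,-4) = (5.0000,-4.0000)
o1: d²=260 > ρ²=58 → inactive
o2: d²=58 ≤ ρ²=58; F_rep = 38·(-7,-3)/58² = (-0.0791,-0.0339)
o3: d²=20 ≤ ρ²=58; F_rep = 38·(-2,-4)/20² = (-0.1900,-0.3800)
o4: d²=116 > ρ²=58 → inactive
F = F_att + ΣF_rep = (4.7309,-4.4139)
Δp = p'−p = (0.5914,-0.5517); α = Δx/Fx = (397871/672800) / (397871/84100) = 1/8
check: Δy/Fy = (-46401/84100) / (-92802/21025) = 1/8 ✓

α = 1/8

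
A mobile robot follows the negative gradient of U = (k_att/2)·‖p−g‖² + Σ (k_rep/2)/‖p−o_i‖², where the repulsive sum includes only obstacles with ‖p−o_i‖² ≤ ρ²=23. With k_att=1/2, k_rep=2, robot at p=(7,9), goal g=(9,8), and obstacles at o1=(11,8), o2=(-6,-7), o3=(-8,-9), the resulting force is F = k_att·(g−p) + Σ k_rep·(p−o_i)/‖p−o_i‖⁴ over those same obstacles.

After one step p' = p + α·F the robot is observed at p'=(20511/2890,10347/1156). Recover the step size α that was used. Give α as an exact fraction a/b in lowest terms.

F_att = 1/2·(g−p) = 1/2·(2,-1) = (1.0000,-0.5000)
o1: d²=17 ≤ ρ²=23; F_rep = 2·(-4,1)/17² = (-0.0277,0.0069)
o2: d²=425 > ρ²=23 → inactive
o3: d²=549 > ρ²=23 → inactive
F = F_att + ΣF_rep = (0.9723,-0.4931)
Δp = p'−p = (0.0972,-0.0493); α = Δx/Fx = (281/2890) / (281/289) = 1/10
check: Δy/Fy = (-57/1156) / (-285/578) = 1/10 ✓

α = 1/10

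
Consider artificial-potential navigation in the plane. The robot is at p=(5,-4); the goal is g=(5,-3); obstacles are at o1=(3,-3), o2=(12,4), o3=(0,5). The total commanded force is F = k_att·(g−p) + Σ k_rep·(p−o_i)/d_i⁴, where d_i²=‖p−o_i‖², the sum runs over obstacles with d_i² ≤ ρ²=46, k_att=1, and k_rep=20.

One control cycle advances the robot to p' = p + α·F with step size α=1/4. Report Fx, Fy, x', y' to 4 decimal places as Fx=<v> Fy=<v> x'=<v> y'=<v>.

Fx=1.6000 Fy=0.2000 x'=5.4000 y'=-3.9500

F_att = 1·(g−p) = 1·(0,1) = (0.0000,1.0000)
o1: d²=5 ≤ ρ²=46; F_rep = 20·(2,-1)/5² = (1.6000,-0.8000)
o2: d²=113 > ρ²=46 → inactive
o3: d²=106 > ρ²=46 → inactive
F = F_att + ΣF_rep = (1.6000,0.2000)
p' = p + 1/4·F = (5.4000,-3.9500)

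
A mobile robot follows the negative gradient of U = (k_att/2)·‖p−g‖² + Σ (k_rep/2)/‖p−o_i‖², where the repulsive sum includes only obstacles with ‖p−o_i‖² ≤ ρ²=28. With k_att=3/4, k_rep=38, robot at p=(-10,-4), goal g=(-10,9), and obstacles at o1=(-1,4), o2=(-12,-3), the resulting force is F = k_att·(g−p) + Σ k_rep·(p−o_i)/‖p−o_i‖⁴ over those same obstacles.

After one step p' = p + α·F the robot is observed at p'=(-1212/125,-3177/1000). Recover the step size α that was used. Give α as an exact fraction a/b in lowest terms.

F_att = 3/4·(g−p) = 3/4·(0,13) = (0.0000,9.7500)
o1: d²=145 > ρ²=28 → inactive
o2: d²=5 ≤ ρ²=28; F_rep = 38·(2,-1)/5² = (3.0400,-1.5200)
F = F_att + ΣF_rep = (3.0400,8.2300)
Δp = p'−p = (0.3040,0.8230); α = Δx/Fx = (38/125) / (76/25) = 1/10
check: Δy/Fy = (823/1000) / (823/100) = 1/10 ✓

α = 1/10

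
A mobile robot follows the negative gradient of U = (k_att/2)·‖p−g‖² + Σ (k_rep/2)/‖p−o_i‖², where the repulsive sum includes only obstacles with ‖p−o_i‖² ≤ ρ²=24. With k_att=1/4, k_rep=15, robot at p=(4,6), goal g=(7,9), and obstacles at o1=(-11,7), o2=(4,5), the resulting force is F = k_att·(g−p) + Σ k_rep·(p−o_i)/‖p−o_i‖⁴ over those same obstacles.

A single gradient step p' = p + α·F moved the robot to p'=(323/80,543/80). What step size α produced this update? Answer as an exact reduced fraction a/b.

F_att = 1/4·(g−p) = 1/4·(3,3) = (0.7500,0.7500)
o1: d²=226 > ρ²=24 → inactive
o2: d²=1 ≤ ρ²=24; F_rep = 15·(0,1)/1² = (0.0000,15.0000)
F = F_att + ΣF_rep = (0.7500,15.7500)
Δp = p'−p = (0.0375,0.7875); α = Δx/Fx = (3/80) / (3/4) = 1/20
check: Δy/Fy = (63/80) / (63/4) = 1/20 ✓

α = 1/20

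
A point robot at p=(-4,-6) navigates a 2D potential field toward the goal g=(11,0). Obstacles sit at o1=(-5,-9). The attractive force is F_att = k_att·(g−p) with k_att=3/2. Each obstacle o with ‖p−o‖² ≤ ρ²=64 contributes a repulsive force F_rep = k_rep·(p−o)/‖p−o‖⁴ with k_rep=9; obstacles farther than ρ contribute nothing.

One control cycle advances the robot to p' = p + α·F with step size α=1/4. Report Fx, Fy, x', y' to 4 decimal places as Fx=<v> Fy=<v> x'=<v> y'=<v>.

Fx=22.5900 Fy=9.2700 x'=1.6475 y'=-3.6825

F_att = 3/2·(g−p) = 3/2·(15,6) = (22.5000,9.0000)
o1: d²=10 ≤ ρ²=64; F_rep = 9·(1,3)/10² = (0.0900,0.2700)
F = F_att + ΣF_rep = (22.5900,9.2700)
p' = p + 1/4·F = (1.6475,-3.6825)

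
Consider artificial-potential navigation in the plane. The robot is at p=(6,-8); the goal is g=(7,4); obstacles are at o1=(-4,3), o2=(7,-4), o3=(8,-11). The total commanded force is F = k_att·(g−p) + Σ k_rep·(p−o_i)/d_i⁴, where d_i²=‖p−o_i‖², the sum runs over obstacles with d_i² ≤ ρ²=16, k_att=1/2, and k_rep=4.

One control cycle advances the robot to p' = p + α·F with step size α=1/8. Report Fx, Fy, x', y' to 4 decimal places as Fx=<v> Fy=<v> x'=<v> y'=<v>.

F_att = 1/2·(g−p) = 1/2·(1,12) = (0.5000,6.0000)
o1: d²=221 > ρ²=16 → inactive
o2: d²=17 > ρ²=16 → inactive
o3: d²=13 ≤ ρ²=16; F_rep = 4·(-2,3)/13² = (-0.0473,0.0710)
F = F_att + ΣF_rep = (0.4527,6.0710)
p' = p + 1/8·F = (6.0566,-7.2411)

Fx=0.4527 Fy=6.0710 x'=6.0566 y'=-7.2411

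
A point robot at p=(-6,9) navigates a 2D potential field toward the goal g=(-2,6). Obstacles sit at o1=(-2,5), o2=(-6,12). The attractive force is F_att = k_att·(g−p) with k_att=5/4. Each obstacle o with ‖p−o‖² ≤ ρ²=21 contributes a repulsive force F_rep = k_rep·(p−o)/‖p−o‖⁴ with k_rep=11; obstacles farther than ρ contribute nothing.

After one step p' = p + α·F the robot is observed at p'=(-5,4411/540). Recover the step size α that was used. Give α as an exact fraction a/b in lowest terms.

α = 1/5

F_att = 5/4·(g−p) = 5/4·(4,-3) = (5.0000,-3.7500)
o1: d²=32 > ρ²=21 → inactive
o2: d²=9 ≤ ρ²=21; F_rep = 11·(0,-3)/9² = (0.0000,-0.4074)
F = F_att + ΣF_rep = (5.0000,-4.1574)
Δp = p'−p = (1.0000,-0.8315); α = Δx/Fx = (1) / (5) = 1/5
check: Δy/Fy = (-449/540) / (-449/108) = 1/5 ✓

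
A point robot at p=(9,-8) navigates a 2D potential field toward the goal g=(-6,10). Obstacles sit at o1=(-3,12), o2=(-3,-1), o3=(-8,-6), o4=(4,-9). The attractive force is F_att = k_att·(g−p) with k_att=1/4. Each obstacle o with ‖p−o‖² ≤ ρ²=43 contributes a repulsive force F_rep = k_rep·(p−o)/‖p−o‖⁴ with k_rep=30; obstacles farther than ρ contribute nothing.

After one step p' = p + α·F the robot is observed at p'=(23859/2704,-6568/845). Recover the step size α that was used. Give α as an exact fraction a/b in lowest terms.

α = 1/20

F_att = 1/4·(g−p) = 1/4·(-15,18) = (-3.7500,4.5000)
o1: d²=544 > ρ²=43 → inactive
o2: d²=193 > ρ²=43 → inactive
o3: d²=293 > ρ²=43 → inactive
o4: d²=26 ≤ ρ²=43; F_rep = 30·(5,1)/26² = (0.2219,0.0444)
F = F_att + ΣF_rep = (-3.5281,4.5444)
Δp = p'−p = (-0.1764,0.2272); α = Δx/Fx = (-477/2704) / (-2385/676) = 1/20
check: Δy/Fy = (192/845) / (768/169) = 1/20 ✓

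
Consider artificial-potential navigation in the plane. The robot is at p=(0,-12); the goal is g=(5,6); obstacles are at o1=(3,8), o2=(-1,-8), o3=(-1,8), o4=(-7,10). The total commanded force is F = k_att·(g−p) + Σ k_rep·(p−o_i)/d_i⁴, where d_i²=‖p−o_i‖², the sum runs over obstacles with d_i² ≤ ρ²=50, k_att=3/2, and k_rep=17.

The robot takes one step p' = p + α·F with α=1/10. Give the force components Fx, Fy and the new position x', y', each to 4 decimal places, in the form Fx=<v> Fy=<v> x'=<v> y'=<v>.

Fx=7.5588 Fy=26.7647 x'=0.7559 y'=-9.3235

F_att = 3/2·(g−p) = 3/2·(5,18) = (7.5000,27.0000)
o1: d²=409 > ρ²=50 → inactive
o2: d²=17 ≤ ρ²=50; F_rep = 17·(1,-4)/17² = (0.0588,-0.2353)
o3: d²=401 > ρ²=50 → inactive
o4: d²=533 > ρ²=50 → inactive
F = F_att + ΣF_rep = (7.5588,26.7647)
p' = p + 1/10·F = (0.7559,-9.3235)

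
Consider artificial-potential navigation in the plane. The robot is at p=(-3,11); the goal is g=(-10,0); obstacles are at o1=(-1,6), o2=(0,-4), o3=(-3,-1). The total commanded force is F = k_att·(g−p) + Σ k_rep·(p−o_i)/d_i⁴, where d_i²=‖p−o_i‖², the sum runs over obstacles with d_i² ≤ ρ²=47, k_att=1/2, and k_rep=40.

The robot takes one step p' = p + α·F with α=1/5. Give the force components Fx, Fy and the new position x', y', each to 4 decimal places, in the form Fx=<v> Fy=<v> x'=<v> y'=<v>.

Fx=-3.5951 Fy=-5.2622 x'=-3.7190 y'=9.9476

F_att = 1/2·(g−p) = 1/2·(-7,-11) = (-3.5000,-5.5000)
o1: d²=29 ≤ ρ²=47; F_rep = 40·(-2,5)/29² = (-0.0951,0.2378)
o2: d²=234 > ρ²=47 → inactive
o3: d²=144 > ρ²=47 → inactive
F = F_att + ΣF_rep = (-3.5951,-5.2622)
p' = p + 1/5·F = (-3.7190,9.9476)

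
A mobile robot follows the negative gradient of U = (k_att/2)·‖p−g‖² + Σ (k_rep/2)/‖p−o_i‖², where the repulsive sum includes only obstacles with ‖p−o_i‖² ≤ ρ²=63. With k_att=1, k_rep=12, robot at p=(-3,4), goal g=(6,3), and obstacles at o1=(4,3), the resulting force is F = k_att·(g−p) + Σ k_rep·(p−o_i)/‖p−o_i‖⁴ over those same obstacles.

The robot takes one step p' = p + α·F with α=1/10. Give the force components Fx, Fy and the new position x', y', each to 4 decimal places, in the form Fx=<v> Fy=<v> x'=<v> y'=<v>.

Fx=8.9664 Fy=-0.9952 x'=-2.1034 y'=3.9005

F_att = 1·(g−p) = 1·(9,-1) = (9.0000,-1.0000)
o1: d²=50 ≤ ρ²=63; F_rep = 12·(-7,1)/50² = (-0.0336,0.0048)
F = F_att + ΣF_rep = (8.9664,-0.9952)
p' = p + 1/10·F = (-2.1034,3.9005)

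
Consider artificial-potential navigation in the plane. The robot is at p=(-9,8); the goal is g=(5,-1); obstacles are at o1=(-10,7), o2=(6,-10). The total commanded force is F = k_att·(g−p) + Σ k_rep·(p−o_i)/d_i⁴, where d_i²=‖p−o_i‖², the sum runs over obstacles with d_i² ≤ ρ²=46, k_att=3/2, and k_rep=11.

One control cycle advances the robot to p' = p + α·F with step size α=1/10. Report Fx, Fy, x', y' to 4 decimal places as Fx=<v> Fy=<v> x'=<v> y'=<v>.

F_att = 3/2·(g−p) = 3/2·(14,-9) = (21.0000,-13.5000)
o1: d²=2 ≤ ρ²=46; F_rep = 11·(1,1)/2² = (2.7500,2.7500)
o2: d²=549 > ρ²=46 → inactive
F = F_att + ΣF_rep = (23.7500,-10.7500)
p' = p + 1/10·F = (-6.6250,6.9250)

Fx=23.7500 Fy=-10.7500 x'=-6.6250 y'=6.9250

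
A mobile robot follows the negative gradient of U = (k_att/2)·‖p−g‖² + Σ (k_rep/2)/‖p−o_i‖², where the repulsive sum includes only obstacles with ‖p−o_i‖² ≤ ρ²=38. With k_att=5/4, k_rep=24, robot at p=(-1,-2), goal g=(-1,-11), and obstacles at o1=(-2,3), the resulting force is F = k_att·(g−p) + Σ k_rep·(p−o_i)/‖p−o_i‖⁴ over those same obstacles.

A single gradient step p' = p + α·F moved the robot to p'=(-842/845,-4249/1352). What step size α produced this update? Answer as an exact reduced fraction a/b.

F_att = 5/4·(g−p) = 5/4·(0,-9) = (0.0000,-11.2500)
o1: d²=26 ≤ ρ²=38; F_rep = 24·(1,-5)/26² = (0.0355,-0.1775)
F = F_att + ΣF_rep = (0.0355,-11.4275)
Δp = p'−p = (0.0036,-1.1428); α = Δx/Fx = (3/845) / (6/169) = 1/10
check: Δy/Fy = (-1545/1352) / (-7725/676) = 1/10 ✓

α = 1/10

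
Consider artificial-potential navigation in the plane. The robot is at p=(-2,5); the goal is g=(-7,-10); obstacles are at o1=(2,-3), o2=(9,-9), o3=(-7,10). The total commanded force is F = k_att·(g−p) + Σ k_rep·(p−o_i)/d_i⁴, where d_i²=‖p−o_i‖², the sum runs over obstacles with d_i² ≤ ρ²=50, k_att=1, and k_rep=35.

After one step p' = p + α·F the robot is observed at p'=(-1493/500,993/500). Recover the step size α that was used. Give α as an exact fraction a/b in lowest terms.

α = 1/5

F_att = 1·(g−p) = 1·(-5,-15) = (-5.0000,-15.0000)
o1: d²=80 > ρ²=50 → inactive
o2: d²=317 > ρ²=50 → inactive
o3: d²=50 ≤ ρ²=50; F_rep = 35·(5,-5)/50² = (0.0700,-0.0700)
F = F_att + ΣF_rep = (-4.9300,-15.0700)
Δp = p'−p = (-0.9860,-3.0140); α = Δx/Fx = (-493/500) / (-493/100) = 1/5
check: Δy/Fy = (-1507/500) / (-1507/100) = 1/5 ✓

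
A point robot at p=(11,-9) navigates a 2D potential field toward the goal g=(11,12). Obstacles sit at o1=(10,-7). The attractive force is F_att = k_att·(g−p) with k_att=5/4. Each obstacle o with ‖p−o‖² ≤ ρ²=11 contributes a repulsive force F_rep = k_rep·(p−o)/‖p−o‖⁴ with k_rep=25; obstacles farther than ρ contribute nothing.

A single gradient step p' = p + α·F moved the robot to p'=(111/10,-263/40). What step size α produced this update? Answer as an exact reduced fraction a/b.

α = 1/10

F_att = 5/4·(g−p) = 5/4·(0,21) = (0.0000,26.2500)
o1: d²=5 ≤ ρ²=11; F_rep = 25·(1,-2)/5² = (1.0000,-2.0000)
F = F_att + ΣF_rep = (1.0000,24.2500)
Δp = p'−p = (0.1000,2.4250); α = Δx/Fx = (1/10) / (1) = 1/10
check: Δy/Fy = (97/40) / (97/4) = 1/10 ✓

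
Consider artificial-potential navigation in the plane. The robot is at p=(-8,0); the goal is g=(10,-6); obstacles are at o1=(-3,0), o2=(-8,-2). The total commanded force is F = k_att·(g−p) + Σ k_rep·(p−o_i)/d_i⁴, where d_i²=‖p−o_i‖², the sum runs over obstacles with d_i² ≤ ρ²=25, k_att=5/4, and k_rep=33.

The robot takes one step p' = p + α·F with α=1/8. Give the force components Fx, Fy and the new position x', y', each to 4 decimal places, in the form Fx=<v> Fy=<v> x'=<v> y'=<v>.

Fx=22.2360 Fy=-3.3750 x'=-5.2205 y'=-0.4219

F_att = 5/4·(g−p) = 5/4·(18,-6) = (22.5000,-7.5000)
o1: d²=25 ≤ ρ²=25; F_rep = 33·(-5,0)/25² = (-0.2640,0.0000)
o2: d²=4 ≤ ρ²=25; F_rep = 33·(0,2)/4² = (0.0000,4.1250)
F = F_att + ΣF_rep = (22.2360,-3.3750)
p' = p + 1/8·F = (-5.2205,-0.4219)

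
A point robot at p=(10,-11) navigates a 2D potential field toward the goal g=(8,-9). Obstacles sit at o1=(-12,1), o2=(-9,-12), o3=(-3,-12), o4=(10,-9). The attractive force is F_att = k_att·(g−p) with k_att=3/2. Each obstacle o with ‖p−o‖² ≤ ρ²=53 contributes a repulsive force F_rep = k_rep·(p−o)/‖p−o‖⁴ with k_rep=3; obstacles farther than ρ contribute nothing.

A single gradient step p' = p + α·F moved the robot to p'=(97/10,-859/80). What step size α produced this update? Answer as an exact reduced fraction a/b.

F_att = 3/2·(g−p) = 3/2·(-2,2) = (-3.0000,3.0000)
o1: d²=628 > ρ²=53 → inactive
o2: d²=362 > ρ²=53 → inactive
o3: d²=170 > ρ²=53 → inactive
o4: d²=4 ≤ ρ²=53; F_rep = 3·(0,-2)/4² = (0.0000,-0.3750)
F = F_att + ΣF_rep = (-3.0000,2.6250)
Δp = p'−p = (-0.3000,0.2625); α = Δx/Fx = (-3/10) / (-3) = 1/10
check: Δy/Fy = (21/80) / (21/8) = 1/10 ✓

α = 1/10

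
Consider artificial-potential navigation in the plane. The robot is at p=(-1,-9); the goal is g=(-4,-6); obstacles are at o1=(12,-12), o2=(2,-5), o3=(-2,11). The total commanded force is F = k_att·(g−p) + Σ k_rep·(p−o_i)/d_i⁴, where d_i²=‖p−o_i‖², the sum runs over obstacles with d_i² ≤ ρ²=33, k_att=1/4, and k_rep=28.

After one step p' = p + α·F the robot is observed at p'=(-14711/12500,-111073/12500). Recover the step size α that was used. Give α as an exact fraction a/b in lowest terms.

α = 1/5

F_att = 1/4·(g−p) = 1/4·(-3,3) = (-0.7500,0.7500)
o1: d²=178 > ρ²=33 → inactive
o2: d²=25 ≤ ρ²=33; F_rep = 28·(-3,-4)/25² = (-0.1344,-0.1792)
o3: d²=401 > ρ²=33 → inactive
F = F_att + ΣF_rep = (-0.8844,0.5708)
Δp = p'−p = (-0.1769,0.1142); α = Δx/Fx = (-2211/12500) / (-2211/2500) = 1/5
check: Δy/Fy = (1427/12500) / (1427/2500) = 1/5 ✓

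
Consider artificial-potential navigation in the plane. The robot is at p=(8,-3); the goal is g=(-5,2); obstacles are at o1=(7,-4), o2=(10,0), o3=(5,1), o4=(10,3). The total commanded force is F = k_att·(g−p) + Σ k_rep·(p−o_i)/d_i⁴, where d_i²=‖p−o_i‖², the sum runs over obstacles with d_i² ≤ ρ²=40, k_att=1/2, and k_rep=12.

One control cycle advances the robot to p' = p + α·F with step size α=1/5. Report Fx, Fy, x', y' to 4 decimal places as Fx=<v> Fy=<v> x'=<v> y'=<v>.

F_att = 1/2·(g−p) = 1/2·(-13,5) = (-6.5000,2.5000)
o1: d²=2 ≤ ρ²=40; F_rep = 12·(1,1)/2² = (3.0000,3.0000)
o2: d²=13 ≤ ρ²=40; F_rep = 12·(-2,-3)/13² = (-0.1420,-0.2130)
o3: d²=25 ≤ ρ²=40; F_rep = 12·(3,-4)/25² = (0.0576,-0.0768)
o4: d²=40 ≤ ρ²=40; F_rep = 12·(-2,-6)/40² = (-0.0150,-0.0450)
F = F_att + ΣF_rep = (-3.5994,5.1652)
p' = p + 1/5·F = (7.2801,-1.9670)

Fx=-3.5994 Fy=5.1652 x'=7.2801 y'=-1.9670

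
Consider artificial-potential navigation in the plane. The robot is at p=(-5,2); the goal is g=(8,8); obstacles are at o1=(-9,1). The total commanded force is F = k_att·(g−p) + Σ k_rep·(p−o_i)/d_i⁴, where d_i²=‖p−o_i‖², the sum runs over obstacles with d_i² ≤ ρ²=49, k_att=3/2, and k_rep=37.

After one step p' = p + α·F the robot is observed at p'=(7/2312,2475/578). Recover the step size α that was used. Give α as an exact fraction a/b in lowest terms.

α = 1/4

F_att = 3/2·(g−p) = 3/2·(13,6) = (19.5000,9.0000)
o1: d²=17 ≤ ρ²=49; F_rep = 37·(4,1)/17² = (0.5121,0.1280)
F = F_att + ΣF_rep = (20.0121,9.1280)
Δp = p'−p = (5.0030,2.2820); α = Δx/Fx = (11567/2312) / (11567/578) = 1/4
check: Δy/Fy = (1319/578) / (2638/289) = 1/4 ✓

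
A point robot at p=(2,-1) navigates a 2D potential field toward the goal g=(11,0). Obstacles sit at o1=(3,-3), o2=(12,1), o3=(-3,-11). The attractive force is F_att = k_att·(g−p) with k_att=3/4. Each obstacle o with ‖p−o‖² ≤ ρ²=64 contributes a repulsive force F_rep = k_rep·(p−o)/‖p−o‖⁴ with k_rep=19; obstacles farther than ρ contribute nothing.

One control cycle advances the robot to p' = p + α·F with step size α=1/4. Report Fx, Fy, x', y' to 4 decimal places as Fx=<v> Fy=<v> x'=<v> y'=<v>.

Fx=5.9900 Fy=2.2700 x'=3.4975 y'=-0.4325

F_att = 3/4·(g−p) = 3/4·(9,1) = (6.7500,0.7500)
o1: d²=5 ≤ ρ²=64; F_rep = 19·(-1,2)/5² = (-0.7600,1.5200)
o2: d²=104 > ρ²=64 → inactive
o3: d²=125 > ρ²=64 → inactive
F = F_att + ΣF_rep = (5.9900,2.2700)
p' = p + 1/4·F = (3.4975,-0.4325)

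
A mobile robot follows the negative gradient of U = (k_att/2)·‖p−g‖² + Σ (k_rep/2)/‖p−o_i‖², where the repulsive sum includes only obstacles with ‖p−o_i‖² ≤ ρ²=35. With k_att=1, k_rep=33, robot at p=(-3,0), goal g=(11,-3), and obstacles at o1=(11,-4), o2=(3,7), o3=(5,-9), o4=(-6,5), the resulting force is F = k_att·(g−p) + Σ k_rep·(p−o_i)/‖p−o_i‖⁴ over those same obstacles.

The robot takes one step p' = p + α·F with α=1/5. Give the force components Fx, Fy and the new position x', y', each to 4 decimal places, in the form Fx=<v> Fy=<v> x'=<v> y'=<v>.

Fx=14.0856 Fy=-3.1427 x'=-0.1829 y'=-0.6285

F_att = 1·(g−p) = 1·(14,-3) = (14.0000,-3.0000)
o1: d²=212 > ρ²=35 → inactive
o2: d²=85 > ρ²=35 → inactive
o3: d²=145 > ρ²=35 → inactive
o4: d²=34 ≤ ρ²=35; F_rep = 33·(3,-5)/34² = (0.0856,-0.1427)
F = F_att + ΣF_rep = (14.0856,-3.1427)
p' = p + 1/5·F = (-0.1829,-0.6285)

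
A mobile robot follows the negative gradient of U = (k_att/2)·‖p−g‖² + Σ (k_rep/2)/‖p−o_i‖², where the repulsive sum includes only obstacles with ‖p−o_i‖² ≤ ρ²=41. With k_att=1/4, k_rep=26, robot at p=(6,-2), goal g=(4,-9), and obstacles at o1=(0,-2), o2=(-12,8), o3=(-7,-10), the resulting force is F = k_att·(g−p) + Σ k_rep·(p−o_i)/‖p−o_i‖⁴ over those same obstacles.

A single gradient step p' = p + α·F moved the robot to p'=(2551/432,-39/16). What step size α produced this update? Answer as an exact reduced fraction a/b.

α = 1/4

F_att = 1/4·(g−p) = 1/4·(-2,-7) = (-0.5000,-1.7500)
o1: d²=36 ≤ ρ²=41; F_rep = 26·(6,0)/36² = (0.1204,0.0000)
o2: d²=424 > ρ²=41 → inactive
o3: d²=233 > ρ²=41 → inactive
F = F_att + ΣF_rep = (-0.3796,-1.7500)
Δp = p'−p = (-0.0949,-0.4375); α = Δx/Fx = (-41/432) / (-41/108) = 1/4
check: Δy/Fy = (-7/16) / (-7/4) = 1/4 ✓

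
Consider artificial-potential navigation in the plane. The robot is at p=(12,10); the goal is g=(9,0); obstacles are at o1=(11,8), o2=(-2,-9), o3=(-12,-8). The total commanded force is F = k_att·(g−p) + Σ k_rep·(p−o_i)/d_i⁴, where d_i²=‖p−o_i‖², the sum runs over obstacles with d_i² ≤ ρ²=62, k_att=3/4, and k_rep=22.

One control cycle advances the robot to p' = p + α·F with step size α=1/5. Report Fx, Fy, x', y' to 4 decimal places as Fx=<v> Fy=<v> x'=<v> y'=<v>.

F_att = 3/4·(g−p) = 3/4·(-3,-10) = (-2.2500,-7.5000)
o1: d²=5 ≤ ρ²=62; F_rep = 22·(1,2)/5² = (0.8800,1.7600)
o2: d²=557 > ρ²=62 → inactive
o3: d²=900 > ρ²=62 → inactive
F = F_att + ΣF_rep = (-1.3700,-5.7400)
p' = p + 1/5·F = (11.7260,8.8520)

Fx=-1.3700 Fy=-5.7400 x'=11.7260 y'=8.8520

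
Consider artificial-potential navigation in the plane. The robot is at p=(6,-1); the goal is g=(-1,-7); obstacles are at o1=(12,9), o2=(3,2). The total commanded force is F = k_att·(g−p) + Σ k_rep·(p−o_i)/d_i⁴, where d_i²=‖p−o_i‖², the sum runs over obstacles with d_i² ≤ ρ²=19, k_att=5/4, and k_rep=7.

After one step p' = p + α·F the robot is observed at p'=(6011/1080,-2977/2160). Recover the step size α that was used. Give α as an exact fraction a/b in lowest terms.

F_att = 5/4·(g−p) = 5/4·(-7,-6) = (-8.7500,-7.5000)
o1: d²=136 > ρ²=19 → inactive
o2: d²=18 ≤ ρ²=19; F_rep = 7·(3,-3)/18² = (0.0648,-0.0648)
F = F_att + ΣF_rep = (-8.6852,-7.5648)
Δp = p'−p = (-0.4343,-0.3782); α = Δx/Fx = (-469/1080) / (-469/54) = 1/20
check: Δy/Fy = (-817/2160) / (-817/108) = 1/20 ✓

α = 1/20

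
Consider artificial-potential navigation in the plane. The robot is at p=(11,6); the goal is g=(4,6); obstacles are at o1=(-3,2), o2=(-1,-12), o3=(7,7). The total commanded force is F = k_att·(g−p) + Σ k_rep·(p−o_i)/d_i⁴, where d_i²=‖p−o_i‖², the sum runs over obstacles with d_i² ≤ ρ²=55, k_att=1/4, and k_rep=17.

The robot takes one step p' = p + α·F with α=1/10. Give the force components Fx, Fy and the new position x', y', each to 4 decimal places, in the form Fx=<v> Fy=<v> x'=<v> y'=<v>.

Fx=-1.5147 Fy=-0.0588 x'=10.8485 y'=5.9941

F_att = 1/4·(g−p) = 1/4·(-7,0) = (-1.7500,0.0000)
o1: d²=212 > ρ²=55 → inactive
o2: d²=468 > ρ²=55 → inactive
o3: d²=17 ≤ ρ²=55; F_rep = 17·(4,-1)/17² = (0.2353,-0.0588)
F = F_att + ΣF_rep = (-1.5147,-0.0588)
p' = p + 1/10·F = (10.8485,5.9941)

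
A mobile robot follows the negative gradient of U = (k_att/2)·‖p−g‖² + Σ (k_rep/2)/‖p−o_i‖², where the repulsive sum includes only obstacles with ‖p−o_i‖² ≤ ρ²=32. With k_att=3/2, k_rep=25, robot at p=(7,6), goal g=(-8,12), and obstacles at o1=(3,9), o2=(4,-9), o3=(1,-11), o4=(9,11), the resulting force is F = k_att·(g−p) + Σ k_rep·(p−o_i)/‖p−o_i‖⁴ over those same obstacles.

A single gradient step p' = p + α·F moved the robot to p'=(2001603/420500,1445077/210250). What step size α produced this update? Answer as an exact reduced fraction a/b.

α = 1/10

F_att = 3/2·(g−p) = 3/2·(-15,6) = (-22.5000,9.0000)
o1: d²=25 ≤ ρ²=32; F_rep = 25·(4,-3)/25² = (0.1600,-0.1200)
o2: d²=234 > ρ²=32 → inactive
o3: d²=325 > ρ²=32 → inactive
o4: d²=29 ≤ ρ²=32; F_rep = 25·(-2,-5)/29² = (-0.0595,-0.1486)
F = F_att + ΣF_rep = (-22.3995,8.7314)
Δp = p'−p = (-2.2399,0.8731); α = Δx/Fx = (-941897/420500) / (-941897/42050) = 1/10
check: Δy/Fy = (183577/210250) / (183577/21025) = 1/10 ✓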